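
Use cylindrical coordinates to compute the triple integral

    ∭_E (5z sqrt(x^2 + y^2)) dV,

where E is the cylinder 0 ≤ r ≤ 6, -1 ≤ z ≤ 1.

In cylindrical coordinates, x = r cos(θ), y = r sin(θ), z = z, and dV = r dr dθ dz.

The integrand becomes 5r z, so

    ∭_E (5z sqrt(x^2 + y^2)) dV = ∫_{0}^{2π} ∫_{0}^{6} ∫_{-1}^{1} (5r z) · r dz dr dθ.

Inner (z): 0.
Middle (r from 0 to 6): 0.
Outer (θ): 0.

Therefore the triple integral equals 0.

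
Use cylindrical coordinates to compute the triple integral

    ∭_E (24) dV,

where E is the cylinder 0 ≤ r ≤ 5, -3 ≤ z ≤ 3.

In cylindrical coordinates, x = r cos(θ), y = r sin(θ), z = z, and dV = r dr dθ dz.

The integrand becomes 24, so

    ∭_E (24) dV = ∫_{0}^{2π} ∫_{0}^{5} ∫_{-3}^{3} (24) · r dz dr dθ.

Inner (z): 144r.
Middle (r from 0 to 5): 1800.
Outer (θ): 3600π.

Therefore the triple integral equals 3600π.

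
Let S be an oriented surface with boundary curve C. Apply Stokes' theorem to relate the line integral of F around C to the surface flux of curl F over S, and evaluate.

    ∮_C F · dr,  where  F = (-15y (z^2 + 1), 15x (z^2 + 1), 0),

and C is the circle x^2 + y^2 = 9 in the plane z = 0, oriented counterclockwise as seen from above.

Let S be the flat disk x^2 + y^2 ≤ 9 in the plane z = 0, with upward unit normal n̂ = ẑ. By Stokes' theorem,

    ∮_C F · dr = ∬_S (∇ × F) · n̂ dS = ∬_D (curl F)_z dA,

where D is the disk x^2 + y^2 ≤ 9.

Compute the curl of F = (-15y (z^2 + 1), 15x (z^2 + 1), 0):
    (∇ × F)_x = ∂F_z/∂y - ∂F_y/∂z = -30x z,
    (∇ × F)_y = ∂F_x/∂z - ∂F_z/∂x = -30y z,
    (∇ × F)_z = ∂F_y/∂x - ∂F_x/∂y = 30z^2 + 30.

On z = 0, (curl F)_z = 30.

Convert to polar (x = r cos θ, y = r sin θ, dA = r dr dθ); the integrand becomes 30, so

    ∬_D (curl F)_z dA = ∫_0^{2π} ∫_0^{3} (30) · r dr dθ.

Inner (r from 0 to 3): 135.
Outer (θ from 0 to 2π): 270π.

Therefore ∮_C F · dr = 270π.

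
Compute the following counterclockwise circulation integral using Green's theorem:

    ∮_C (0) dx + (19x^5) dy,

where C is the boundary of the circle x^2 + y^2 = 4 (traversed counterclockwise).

Green's theorem converts the closed line integral into a double integral over the enclosed region D:

    ∮_C P dx + Q dy = ∬_D (∂Q/∂x - ∂P/∂y) dA.

Here P = 0, Q = 19x^5, so

    ∂Q/∂x = 95x^4,    ∂P/∂y = 0,
    ∂Q/∂x - ∂P/∂y = 95x^4.

D is the region x^2 + y^2 ≤ 4. Evaluating the double integral:

In polar coordinates (x = r cos θ, y = r sin θ, dA = r dr dθ) the integrand becomes 95r^4cos(θ)^4, so

    ∬_D (95x^4) dA = ∫_0^{2π} ∫_0^{2} (95r^4cos(θ)^4) · r dr dθ.

Inner (r from 0 to 2): 3040cos(θ)^4/3.
Outer (θ from 0 to 2π): 760π.

Therefore ∮_C P dx + Q dy = 760π.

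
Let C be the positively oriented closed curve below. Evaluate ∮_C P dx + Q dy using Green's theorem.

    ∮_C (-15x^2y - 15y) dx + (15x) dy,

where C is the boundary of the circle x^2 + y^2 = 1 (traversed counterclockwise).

Green's theorem converts the closed line integral into a double integral over the enclosed region D:

    ∮_C P dx + Q dy = ∬_D (∂Q/∂x - ∂P/∂y) dA.

Here P = -15x^2y - 15y, Q = 15x, so

    ∂Q/∂x = 15,    ∂P/∂y = -15x^2 - 15,
    ∂Q/∂x - ∂P/∂y = 15x^2 + 30.

D is the region x^2 + y^2 ≤ 1. Evaluating the double integral:

In polar coordinates (x = r cos θ, y = r sin θ, dA = r dr dθ) the integrand becomes 15r^2cos(θ)^2 + 30, so

    ∬_D (15x^2 + 30) dA = ∫_0^{2π} ∫_0^{1} (15r^2cos(θ)^2 + 30) · r dr dθ.

Inner (r from 0 to 1): 15cos(θ)^2/4 + 15.
Outer (θ from 0 to 2π): 135π/4.

Therefore ∮_C P dx + Q dy = 135π/4.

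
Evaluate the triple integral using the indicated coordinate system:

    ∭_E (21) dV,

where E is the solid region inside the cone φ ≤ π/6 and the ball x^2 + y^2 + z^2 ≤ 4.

In spherical coordinates, x = ρ sin(φ) cos(θ), y = ρ sin(φ) sin(θ), z = ρ cos(φ), and dV = ρ^2 sin(φ) dρ dφ dθ.

The integrand becomes 21, so

    ∭_E (21) dV = ∫_{0}^{2π} ∫_{0}^{π/6} ∫_{0}^{2} (21) · ρ^2 sin(φ) dρ dφ dθ.

Inner (ρ): 56sin(φ).
Middle (φ): 56 - 28sqrt(3).
Outer (θ): 56π (2 - sqrt(3)).

Therefore the triple integral equals 56π (2 - sqrt(3)).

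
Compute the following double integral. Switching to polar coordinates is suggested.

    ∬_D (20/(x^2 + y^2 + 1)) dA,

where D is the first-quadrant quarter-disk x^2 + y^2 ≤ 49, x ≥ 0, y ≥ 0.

The region D is 0 ≤ r ≤ 7, 0 ≤ θ ≤ π/2 in polar coordinates, where x = r cos(θ), y = r sin(θ), and dA = r dr dθ.

Under the substitution, the integrand becomes 20/(r^2 + 1), so

    ∬_D (20/(x^2 + y^2 + 1)) dA = ∫_{0}^{π/2} ∫_{0}^{7} (20/(r^2 + 1)) · r dr dθ.

Inner integral (in r): ∫_{0}^{7} (20/(r^2 + 1)) · r dr = log(97656250000000000).

Outer integral (in θ): ∫_{0}^{π/2} (log(97656250000000000)) dθ = 5π log(50).

Therefore ∬_D (20/(x^2 + y^2 + 1)) dA = 5π log(50).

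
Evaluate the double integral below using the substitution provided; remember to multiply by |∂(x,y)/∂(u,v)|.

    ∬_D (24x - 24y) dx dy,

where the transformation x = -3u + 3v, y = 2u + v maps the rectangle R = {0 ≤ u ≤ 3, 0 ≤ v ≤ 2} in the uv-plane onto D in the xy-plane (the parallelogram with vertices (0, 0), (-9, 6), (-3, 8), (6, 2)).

Compute the Jacobian determinant of (x, y) with respect to (u, v):

    ∂(x,y)/∂(u,v) = | -3  3 | = (-3)(1) - (3)(2) = -9.
                   | 2  1 |

Its absolute value is |J| = 9 (the area scaling factor).

Substituting x = -3u + 3v, y = 2u + v into the integrand,

    24x - 24y → -120u + 48v,

so the integral becomes

    ∬_R (-120u + 48v) · |J| du dv = ∫_0^3 ∫_0^2 (-1080u + 432v) dv du.

Inner (v): 864 - 2160u.
Outer (u): -7128.

Therefore ∬_D (24x - 24y) dx dy = -7128.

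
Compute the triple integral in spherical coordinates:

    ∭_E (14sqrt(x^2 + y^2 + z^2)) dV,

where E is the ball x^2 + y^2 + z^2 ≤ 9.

In spherical coordinates, x = ρ sin(φ) cos(θ), y = ρ sin(φ) sin(θ), z = ρ cos(φ), and dV = ρ^2 sin(φ) dρ dφ dθ.

The integrand becomes 14ρ, so

    ∭_E (14sqrt(x^2 + y^2 + z^2)) dV = ∫_{0}^{2π} ∫_{0}^{π} ∫_{0}^{3} (14ρ) · ρ^2 sin(φ) dρ dφ dθ.

Inner (ρ): 567sin(φ)/2.
Middle (φ): 567.
Outer (θ): 1134π.

Therefore the triple integral equals 1134π.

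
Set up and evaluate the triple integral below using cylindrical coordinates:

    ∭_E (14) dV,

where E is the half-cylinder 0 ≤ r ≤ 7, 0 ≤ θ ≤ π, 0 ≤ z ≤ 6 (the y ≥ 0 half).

In cylindrical coordinates, x = r cos(θ), y = r sin(θ), z = z, and dV = r dr dθ dz.

The integrand becomes 14, so

    ∭_E (14) dV = ∫_{0}^{π} ∫_{0}^{7} ∫_{0}^{6} (14) · r dz dr dθ.

Inner (z): 84r.
Middle (r from 0 to 7): 2058.
Outer (θ): 2058π.

Therefore the triple integral equals 2058π.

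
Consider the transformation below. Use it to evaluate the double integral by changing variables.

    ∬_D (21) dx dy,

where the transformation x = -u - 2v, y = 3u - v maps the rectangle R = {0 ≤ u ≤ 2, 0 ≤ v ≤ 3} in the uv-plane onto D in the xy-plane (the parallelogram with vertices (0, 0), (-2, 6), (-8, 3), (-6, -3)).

Compute the Jacobian determinant of (x, y) with respect to (u, v):

    ∂(x,y)/∂(u,v) = | -1  -2 | = (-1)(-1) - (-2)(3) = 7.
                   | 3  -1 |

Its absolute value is |J| = 7 (the area scaling factor).

Substituting x = -u - 2v, y = 3u - v into the integrand,

    21 → 21,

so the integral becomes

    ∬_R (21) · |J| du dv = ∫_0^2 ∫_0^3 (147) dv du.

Inner (v): 441.
Outer (u): 882.

Therefore ∬_D (21) dx dy = 882.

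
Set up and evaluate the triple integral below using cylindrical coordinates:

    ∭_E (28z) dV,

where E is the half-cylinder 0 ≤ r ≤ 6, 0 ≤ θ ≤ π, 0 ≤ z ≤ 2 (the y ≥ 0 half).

In cylindrical coordinates, x = r cos(θ), y = r sin(θ), z = z, and dV = r dr dθ dz.

The integrand becomes 28z, so

    ∭_E (28z) dV = ∫_{0}^{π} ∫_{0}^{6} ∫_{0}^{2} (28z) · r dz dr dθ.

Inner (z): 56r.
Middle (r from 0 to 6): 1008.
Outer (θ): 1008π.

Therefore the triple integral equals 1008π.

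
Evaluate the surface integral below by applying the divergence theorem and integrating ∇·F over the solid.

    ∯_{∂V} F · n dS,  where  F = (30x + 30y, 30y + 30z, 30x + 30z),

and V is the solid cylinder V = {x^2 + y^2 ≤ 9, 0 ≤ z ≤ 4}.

By the divergence theorem,

    ∯_{∂V} F · n dS = ∭_V (∇ · F) dV.

Compute the divergence:
    ∇ · F = ∂F_x/∂x + ∂F_y/∂y + ∂F_z/∂z = 30 + 30 + 30 = 90.

In cylindrical coordinates, x = r cos(θ), y = r sin(θ), z = z, dV = r dr dθ dz, with 0 ≤ r ≤ 3, 0 ≤ θ ≤ 2π, 0 ≤ z ≤ 4.

The integrand, after substitution and multiplying by the volume element, becomes (90) · r, so

    ∭_V (∇·F) dV = ∫_0^{2π} ∫_0^{3} ∫_0^{4} (90) · r dz dr dθ.

Inner (z from 0 to 4): 360r.
Middle (r from 0 to 3): 1620.
Outer (θ from 0 to 2π): 3240π.

Therefore ∯_{∂V} F · n dS = 3240π.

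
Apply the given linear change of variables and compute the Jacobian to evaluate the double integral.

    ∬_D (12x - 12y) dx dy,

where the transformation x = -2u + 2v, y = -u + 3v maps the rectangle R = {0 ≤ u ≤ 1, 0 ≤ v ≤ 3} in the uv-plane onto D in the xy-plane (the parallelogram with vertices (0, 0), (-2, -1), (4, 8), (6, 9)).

Compute the Jacobian determinant of (x, y) with respect to (u, v):

    ∂(x,y)/∂(u,v) = | -2  2 | = (-2)(3) - (2)(-1) = -4.
                   | -1  3 |

Its absolute value is |J| = 4 (the area scaling factor).

Substituting x = -2u + 2v, y = -u + 3v into the integrand,

    12x - 12y → -12u - 12v,

so the integral becomes

    ∬_R (-12u - 12v) · |J| du dv = ∫_0^1 ∫_0^3 (-48u - 48v) dv du.

Inner (v): -144u - 216.
Outer (u): -288.

Therefore ∬_D (12x - 12y) dx dy = -288.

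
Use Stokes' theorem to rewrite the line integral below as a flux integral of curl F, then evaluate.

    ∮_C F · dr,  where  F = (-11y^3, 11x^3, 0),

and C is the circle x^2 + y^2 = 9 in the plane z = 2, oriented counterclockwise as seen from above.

Let S be the flat disk x^2 + y^2 ≤ 9 in the plane z = 2, with upward unit normal n̂ = ẑ. By Stokes' theorem,

    ∮_C F · dr = ∬_S (∇ × F) · n̂ dS = ∬_D (curl F)_z dA,

where D is the disk x^2 + y^2 ≤ 9.

Compute the curl of F = (-11y^3, 11x^3, 0):
    (∇ × F)_x = ∂F_z/∂y - ∂F_y/∂z = 0,
    (∇ × F)_y = ∂F_x/∂z - ∂F_z/∂x = 0,
    (∇ × F)_z = ∂F_y/∂x - ∂F_x/∂y = 33x^2 + 33y^2.

On z = 2, (curl F)_z = 33x^2 + 33y^2.

Convert to polar (x = r cos θ, y = r sin θ, dA = r dr dθ); the integrand becomes 33r^2, so

    ∬_D (curl F)_z dA = ∫_0^{2π} ∫_0^{3} (33r^2) · r dr dθ.

Inner (r from 0 to 3): 2673/4.
Outer (θ from 0 to 2π): 2673π/2.

Therefore ∮_C F · dr = 2673π/2.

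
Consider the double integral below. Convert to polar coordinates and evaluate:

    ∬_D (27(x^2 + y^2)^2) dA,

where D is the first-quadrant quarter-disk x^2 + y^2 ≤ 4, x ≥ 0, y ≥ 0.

The region D is 0 ≤ r ≤ 2, 0 ≤ θ ≤ π/2 in polar coordinates, where x = r cos(θ), y = r sin(θ), and dA = r dr dθ.

Under the substitution, the integrand becomes 27r^4, so

    ∬_D (27(x^2 + y^2)^2) dA = ∫_{0}^{π/2} ∫_{0}^{2} (27r^4) · r dr dθ.

Inner integral (in r): ∫_{0}^{2} (27r^4) · r dr = 288.

Outer integral (in θ): ∫_{0}^{π/2} (288) dθ = 144π.

Therefore ∬_D (27(x^2 + y^2)^2) dA = 144π.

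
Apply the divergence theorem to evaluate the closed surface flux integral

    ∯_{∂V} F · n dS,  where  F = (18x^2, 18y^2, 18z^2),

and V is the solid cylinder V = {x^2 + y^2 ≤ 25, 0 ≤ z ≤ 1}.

By the divergence theorem,

    ∯_{∂V} F · n dS = ∭_V (∇ · F) dV.

Compute the divergence:
    ∇ · F = ∂F_x/∂x + ∂F_y/∂y + ∂F_z/∂z = 36x + 36y + 36z.

In cylindrical coordinates, x = r cos(θ), y = r sin(θ), z = z, dV = r dr dθ dz, with 0 ≤ r ≤ 5, 0 ≤ θ ≤ 2π, 0 ≤ z ≤ 1.

The integrand, after substitution and multiplying by the volume element, becomes (36sqrt(2)r sin(θ + π/4) + 36z) · r, so

    ∭_V (∇·F) dV = ∫_0^{2π} ∫_0^{5} ∫_0^{1} (36sqrt(2)r sin(θ + π/4) + 36z) · r dz dr dθ.

Inner (z from 0 to 1): 18r (2sqrt(2)r sin(θ + π/4) + 1).
Middle (r from 0 to 5): 1500sqrt(2)sin(θ + π/4) + 225.
Outer (θ from 0 to 2π): 450π.

Therefore ∯_{∂V} F · n dS = 450π.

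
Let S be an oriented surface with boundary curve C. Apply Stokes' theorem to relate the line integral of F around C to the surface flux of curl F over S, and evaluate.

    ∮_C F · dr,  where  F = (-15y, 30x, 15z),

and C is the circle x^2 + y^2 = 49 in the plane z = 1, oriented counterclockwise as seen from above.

Let S be the flat disk x^2 + y^2 ≤ 49 in the plane z = 1, with upward unit normal n̂ = ẑ. By Stokes' theorem,

    ∮_C F · dr = ∬_S (∇ × F) · n̂ dS = ∬_D (curl F)_z dA,

where D is the disk x^2 + y^2 ≤ 49.

Compute the curl of F = (-15y, 30x, 15z):
    (∇ × F)_x = ∂F_z/∂y - ∂F_y/∂z = 0,
    (∇ × F)_y = ∂F_x/∂z - ∂F_z/∂x = 0,
    (∇ × F)_z = ∂F_y/∂x - ∂F_x/∂y = 45.

On z = 1, (curl F)_z = 45.

Convert to polar (x = r cos θ, y = r sin θ, dA = r dr dθ); the integrand becomes 45, so

    ∬_D (curl F)_z dA = ∫_0^{2π} ∫_0^{7} (45) · r dr dθ.

Inner (r from 0 to 7): 2205/2.
Outer (θ from 0 to 2π): 2205π.

Therefore ∮_C F · dr = 2205π.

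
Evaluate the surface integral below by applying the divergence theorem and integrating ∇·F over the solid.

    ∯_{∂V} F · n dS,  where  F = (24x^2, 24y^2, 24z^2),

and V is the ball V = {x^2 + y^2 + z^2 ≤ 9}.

By the divergence theorem,

    ∯_{∂V} F · n dS = ∭_V (∇ · F) dV.

Compute the divergence:
    ∇ · F = ∂F_x/∂x + ∂F_y/∂y + ∂F_z/∂z = 48x + 48y + 48z.

In spherical coordinates, x = ρ sin(φ) cos(θ), y = ρ sin(φ) sin(θ), z = ρ cos(φ), dV = ρ^2 sin(φ) dρ dφ dθ, with 0 ≤ ρ ≤ 3, 0 ≤ φ ≤ π, 0 ≤ θ ≤ 2π.

The integrand, after substitution and multiplying by the volume element, becomes (48ρ (sqrt(2)sin(φ)sin(θ + π/4) + cos(φ))) · ρ^2 sin(φ), so

    ∭_V (∇·F) dV = ∫_0^{2π} ∫_0^{π} ∫_0^{3} (48ρ (sqrt(2)sin(φ)sin(θ + π/4) + cos(φ))) · ρ^2 sin(φ) dρ dφ dθ.

Inner (ρ from 0 to 3): 972(sqrt(2)sin(φ)sin(θ + π/4) + cos(φ))sin(φ).
Middle (φ from 0 to π): 486sqrt(2)π sin(θ + π/4).
Outer (θ from 0 to 2π): 0.

Therefore ∯_{∂V} F · n dS = 0.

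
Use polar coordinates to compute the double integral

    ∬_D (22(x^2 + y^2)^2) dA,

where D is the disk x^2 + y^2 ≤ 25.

The region D is 0 ≤ r ≤ 5, 0 ≤ θ ≤ 2π in polar coordinates, where x = r cos(θ), y = r sin(θ), and dA = r dr dθ.

Under the substitution, the integrand becomes 22r^4, so

    ∬_D (22(x^2 + y^2)^2) dA = ∫_{0}^{2π} ∫_{0}^{5} (22r^4) · r dr dθ.

Inner integral (in r): ∫_{0}^{5} (22r^4) · r dr = 171875/3.

Outer integral (in θ): ∫_{0}^{2π} (171875/3) dθ = 343750π/3.

Therefore ∬_D (22(x^2 + y^2)^2) dA = 343750π/3.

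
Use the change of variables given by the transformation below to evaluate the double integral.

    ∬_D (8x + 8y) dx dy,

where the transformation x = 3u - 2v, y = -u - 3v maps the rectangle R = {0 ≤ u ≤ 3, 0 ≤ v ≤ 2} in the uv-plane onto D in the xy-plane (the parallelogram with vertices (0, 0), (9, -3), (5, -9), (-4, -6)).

Compute the Jacobian determinant of (x, y) with respect to (u, v):

    ∂(x,y)/∂(u,v) = | 3  -2 | = (3)(-3) - (-2)(-1) = -11.
                   | -1  -3 |

Its absolute value is |J| = 11 (the area scaling factor).

Substituting x = 3u - 2v, y = -u - 3v into the integrand,

    8x + 8y → 16u - 40v,

so the integral becomes

    ∬_R (16u - 40v) · |J| du dv = ∫_0^3 ∫_0^2 (176u - 440v) dv du.

Inner (v): 352u - 880.
Outer (u): -1056.

Therefore ∬_D (8x + 8y) dx dy = -1056.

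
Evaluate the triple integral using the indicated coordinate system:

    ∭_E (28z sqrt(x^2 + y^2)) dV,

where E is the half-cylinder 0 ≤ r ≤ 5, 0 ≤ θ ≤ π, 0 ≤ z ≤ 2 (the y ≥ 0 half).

In cylindrical coordinates, x = r cos(θ), y = r sin(θ), z = z, and dV = r dr dθ dz.

The integrand becomes 28r z, so

    ∭_E (28z sqrt(x^2 + y^2)) dV = ∫_{0}^{π} ∫_{0}^{5} ∫_{0}^{2} (28r z) · r dz dr dθ.

Inner (z): 56r^2.
Middle (r from 0 to 5): 7000/3.
Outer (θ): 7000π/3.

Therefore the triple integral equals 7000π/3.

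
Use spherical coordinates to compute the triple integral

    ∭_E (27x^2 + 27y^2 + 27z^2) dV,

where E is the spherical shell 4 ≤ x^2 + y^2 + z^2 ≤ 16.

In spherical coordinates, x = ρ sin(φ) cos(θ), y = ρ sin(φ) sin(θ), z = ρ cos(φ), and dV = ρ^2 sin(φ) dρ dφ dθ.

The integrand becomes 27ρ^2, so

    ∭_E (27x^2 + 27y^2 + 27z^2) dV = ∫_{0}^{2π} ∫_{0}^{π} ∫_{2}^{4} (27ρ^2) · ρ^2 sin(φ) dρ dφ dθ.

Inner (ρ): 26784sin(φ)/5.
Middle (φ): 53568/5.
Outer (θ): 107136π/5.

Therefore the triple integral equals 107136π/5.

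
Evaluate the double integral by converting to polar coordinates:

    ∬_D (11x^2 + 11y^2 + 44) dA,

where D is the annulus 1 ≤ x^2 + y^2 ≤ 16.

The region D is 1 ≤ r ≤ 4, 0 ≤ θ ≤ 2π in polar coordinates, where x = r cos(θ), y = r sin(θ), and dA = r dr dθ.

Under the substitution, the integrand becomes 11r^2 + 44, so

    ∬_D (11x^2 + 11y^2 + 44) dA = ∫_{0}^{2π} ∫_{1}^{4} (11r^2 + 44) · r dr dθ.

Inner integral (in r): ∫_{1}^{4} (11r^2 + 44) · r dr = 4125/4.

Outer integral (in θ): ∫_{0}^{2π} (4125/4) dθ = 4125π/2.

Therefore ∬_D (11x^2 + 11y^2 + 44) dA = 4125π/2.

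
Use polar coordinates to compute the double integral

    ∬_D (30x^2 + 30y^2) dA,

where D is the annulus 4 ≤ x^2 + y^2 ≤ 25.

The region D is 2 ≤ r ≤ 5, 0 ≤ θ ≤ 2π in polar coordinates, where x = r cos(θ), y = r sin(θ), and dA = r dr dθ.

Under the substitution, the integrand becomes 30r^2, so

    ∬_D (30x^2 + 30y^2) dA = ∫_{0}^{2π} ∫_{2}^{5} (30r^2) · r dr dθ.

Inner integral (in r): ∫_{2}^{5} (30r^2) · r dr = 9135/2.

Outer integral (in θ): ∫_{0}^{2π} (9135/2) dθ = 9135π.

Therefore ∬_D (30x^2 + 30y^2) dA = 9135π.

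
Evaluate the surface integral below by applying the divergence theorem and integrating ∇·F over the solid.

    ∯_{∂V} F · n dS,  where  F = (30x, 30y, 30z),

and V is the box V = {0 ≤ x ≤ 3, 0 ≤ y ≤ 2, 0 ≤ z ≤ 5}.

By the divergence theorem,

    ∯_{∂V} F · n dS = ∭_V (∇ · F) dV.

Compute the divergence:
    ∇ · F = ∂F_x/∂x + ∂F_y/∂y + ∂F_z/∂z = 30 + 30 + 30 = 90.

V is a rectangular box, so dV = dx dy dz with 0 ≤ x ≤ 3, 0 ≤ y ≤ 2, 0 ≤ z ≤ 5.

Integrate (90) over V as an iterated integral:

    ∭_V (∇·F) dV = ∫_0^{3} ∫_0^{2} ∫_0^{5} (90) dz dy dx.

Inner (z from 0 to 5): 450.
Middle (y from 0 to 2): 900.
Outer (x from 0 to 3): 2700.

Therefore ∯_{∂V} F · n dS = 2700.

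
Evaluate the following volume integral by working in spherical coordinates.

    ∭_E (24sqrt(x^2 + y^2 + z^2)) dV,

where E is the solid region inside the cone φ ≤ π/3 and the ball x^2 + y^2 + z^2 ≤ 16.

In spherical coordinates, x = ρ sin(φ) cos(θ), y = ρ sin(φ) sin(θ), z = ρ cos(φ), and dV = ρ^2 sin(φ) dρ dφ dθ.

The integrand becomes 24ρ, so

    ∭_E (24sqrt(x^2 + y^2 + z^2)) dV = ∫_{0}^{2π} ∫_{0}^{π/3} ∫_{0}^{4} (24ρ) · ρ^2 sin(φ) dρ dφ dθ.

Inner (ρ): 1536sin(φ).
Middle (φ): 768.
Outer (θ): 1536π.

Therefore the triple integral equals 1536π.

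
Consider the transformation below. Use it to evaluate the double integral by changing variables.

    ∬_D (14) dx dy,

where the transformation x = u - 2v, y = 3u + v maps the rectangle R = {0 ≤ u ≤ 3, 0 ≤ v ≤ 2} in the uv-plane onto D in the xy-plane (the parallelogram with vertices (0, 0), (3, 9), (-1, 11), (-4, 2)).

Compute the Jacobian determinant of (x, y) with respect to (u, v):

    ∂(x,y)/∂(u,v) = | 1  -2 | = (1)(1) - (-2)(3) = 7.
                   | 3  1 |

Its absolute value is |J| = 7 (the area scaling factor).

Substituting x = u - 2v, y = 3u + v into the integrand,

    14 → 14,

so the integral becomes

    ∬_R (14) · |J| du dv = ∫_0^3 ∫_0^2 (98) dv du.

Inner (v): 196.
Outer (u): 588.

Therefore ∬_D (14) dx dy = 588.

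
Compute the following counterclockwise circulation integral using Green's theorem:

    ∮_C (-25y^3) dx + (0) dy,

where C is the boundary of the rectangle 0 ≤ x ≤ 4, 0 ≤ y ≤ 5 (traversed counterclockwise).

Green's theorem converts the closed line integral into a double integral over the enclosed region D:

    ∮_C P dx + Q dy = ∬_D (∂Q/∂x - ∂P/∂y) dA.

Here P = -25y^3, Q = 0, so

    ∂Q/∂x = 0,    ∂P/∂y = -75y^2,
    ∂Q/∂x - ∂P/∂y = 75y^2.

D is the region 0 ≤ x ≤ 4, 0 ≤ y ≤ 5. Evaluating the double integral:

    ∬_D (75y^2) dA = ∫_0^{4} ∫_0^{5} (75y^2) dy dx.

Inner (y from 0 to 5): 3125.
Outer (x from 0 to 4): 12500.

Therefore ∮_C P dx + Q dy = 12500.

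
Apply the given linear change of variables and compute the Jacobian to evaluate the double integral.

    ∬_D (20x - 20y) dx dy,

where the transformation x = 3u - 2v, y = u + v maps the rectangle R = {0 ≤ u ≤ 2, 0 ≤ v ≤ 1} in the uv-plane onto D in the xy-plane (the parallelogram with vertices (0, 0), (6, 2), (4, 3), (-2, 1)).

Compute the Jacobian determinant of (x, y) with respect to (u, v):

    ∂(x,y)/∂(u,v) = | 3  -2 | = (3)(1) - (-2)(1) = 5.
                   | 1  1 |

Its absolute value is |J| = 5 (the area scaling factor).

Substituting x = 3u - 2v, y = u + v into the integrand,

    20x - 20y → 40u - 60v,

so the integral becomes

    ∬_R (40u - 60v) · |J| du dv = ∫_0^2 ∫_0^1 (200u - 300v) dv du.

Inner (v): 200u - 150.
Outer (u): 100.

Therefore ∬_D (20x - 20y) dx dy = 100.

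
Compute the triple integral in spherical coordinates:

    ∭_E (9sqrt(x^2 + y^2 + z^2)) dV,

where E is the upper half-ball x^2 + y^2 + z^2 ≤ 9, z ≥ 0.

In spherical coordinates, x = ρ sin(φ) cos(θ), y = ρ sin(φ) sin(θ), z = ρ cos(φ), and dV = ρ^2 sin(φ) dρ dφ dθ.

The integrand becomes 9ρ, so

    ∭_E (9sqrt(x^2 + y^2 + z^2)) dV = ∫_{0}^{2π} ∫_{0}^{π/2} ∫_{0}^{3} (9ρ) · ρ^2 sin(φ) dρ dφ dθ.

Inner (ρ): 729sin(φ)/4.
Middle (φ): 729/4.
Outer (θ): 729π/2.

Therefore the triple integral equals 729π/2.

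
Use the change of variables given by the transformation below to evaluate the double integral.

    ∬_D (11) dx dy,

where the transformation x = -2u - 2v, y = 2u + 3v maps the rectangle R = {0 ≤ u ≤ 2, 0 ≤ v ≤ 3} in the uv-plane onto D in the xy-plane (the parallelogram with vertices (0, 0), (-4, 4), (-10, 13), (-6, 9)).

Compute the Jacobian determinant of (x, y) with respect to (u, v):

    ∂(x,y)/∂(u,v) = | -2  -2 | = (-2)(3) - (-2)(2) = -2.
                   | 2  3 |

Its absolute value is |J| = 2 (the area scaling factor).

Substituting x = -2u - 2v, y = 2u + 3v into the integrand,

    11 → 11,

so the integral becomes

    ∬_R (11) · |J| du dv = ∫_0^2 ∫_0^3 (22) dv du.

Inner (v): 66.
Outer (u): 132.

Therefore ∬_D (11) dx dy = 132.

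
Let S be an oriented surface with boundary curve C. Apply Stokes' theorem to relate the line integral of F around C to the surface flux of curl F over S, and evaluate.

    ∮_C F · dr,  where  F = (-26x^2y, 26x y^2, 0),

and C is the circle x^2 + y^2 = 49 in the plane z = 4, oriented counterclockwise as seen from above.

Let S be the flat disk x^2 + y^2 ≤ 49 in the plane z = 4, with upward unit normal n̂ = ẑ. By Stokes' theorem,

    ∮_C F · dr = ∬_S (∇ × F) · n̂ dS = ∬_D (curl F)_z dA,

where D is the disk x^2 + y^2 ≤ 49.

Compute the curl of F = (-26x^2y, 26x y^2, 0):
    (∇ × F)_x = ∂F_z/∂y - ∂F_y/∂z = 0,
    (∇ × F)_y = ∂F_x/∂z - ∂F_z/∂x = 0,
    (∇ × F)_z = ∂F_y/∂x - ∂F_x/∂y = 26x^2 + 26y^2.

On z = 4, (curl F)_z = 26x^2 + 26y^2.

Convert to polar (x = r cos θ, y = r sin θ, dA = r dr dθ); the integrand becomes 26r^2, so

    ∬_D (curl F)_z dA = ∫_0^{2π} ∫_0^{7} (26r^2) · r dr dθ.

Inner (r from 0 to 7): 31213/2.
Outer (θ from 0 to 2π): 31213π.

Therefore ∮_C F · dr = 31213π.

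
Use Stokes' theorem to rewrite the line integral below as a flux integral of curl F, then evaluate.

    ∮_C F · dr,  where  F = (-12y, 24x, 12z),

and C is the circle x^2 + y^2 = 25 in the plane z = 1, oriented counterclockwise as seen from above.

Let S be the flat disk x^2 + y^2 ≤ 25 in the plane z = 1, with upward unit normal n̂ = ẑ. By Stokes' theorem,

    ∮_C F · dr = ∬_S (∇ × F) · n̂ dS = ∬_D (curl F)_z dA,

where D is the disk x^2 + y^2 ≤ 25.

Compute the curl of F = (-12y, 24x, 12z):
    (∇ × F)_x = ∂F_z/∂y - ∂F_y/∂z = 0,
    (∇ × F)_y = ∂F_x/∂z - ∂F_z/∂x = 0,
    (∇ × F)_z = ∂F_y/∂x - ∂F_x/∂y = 36.

On z = 1, (curl F)_z = 36.

Convert to polar (x = r cos θ, y = r sin θ, dA = r dr dθ); the integrand becomes 36, so

    ∬_D (curl F)_z dA = ∫_0^{2π} ∫_0^{5} (36) · r dr dθ.

Inner (r from 0 to 5): 450.
Outer (θ from 0 to 2π): 900π.

Therefore ∮_C F · dr = 900π.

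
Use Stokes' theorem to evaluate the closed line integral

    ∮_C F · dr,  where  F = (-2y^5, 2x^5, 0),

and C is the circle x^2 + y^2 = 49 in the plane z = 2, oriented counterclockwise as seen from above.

Let S be the flat disk x^2 + y^2 ≤ 49 in the plane z = 2, with upward unit normal n̂ = ẑ. By Stokes' theorem,

    ∮_C F · dr = ∬_S (∇ × F) · n̂ dS = ∬_D (curl F)_z dA,

where D is the disk x^2 + y^2 ≤ 49.

Compute the curl of F = (-2y^5, 2x^5, 0):
    (∇ × F)_x = ∂F_z/∂y - ∂F_y/∂z = 0,
    (∇ × F)_y = ∂F_x/∂z - ∂F_z/∂x = 0,
    (∇ × F)_z = ∂F_y/∂x - ∂F_x/∂y = 10x^4 + 10y^4.

On z = 2, (curl F)_z = 10x^4 + 10y^4.

Convert to polar (x = r cos θ, y = r sin θ, dA = r dr dθ); the integrand becomes 10r^4(sin(θ)^4 + cos(θ)^4), so

    ∬_D (curl F)_z dA = ∫_0^{2π} ∫_0^{7} (10r^4(sin(θ)^4 + cos(θ)^4)) · r dr dθ.

Inner (r from 0 to 7): 588245sin(θ)^4/3 + 588245cos(θ)^4/3.
Outer (θ from 0 to 2π): 588245π/2.

Therefore ∮_C F · dr = 588245π/2.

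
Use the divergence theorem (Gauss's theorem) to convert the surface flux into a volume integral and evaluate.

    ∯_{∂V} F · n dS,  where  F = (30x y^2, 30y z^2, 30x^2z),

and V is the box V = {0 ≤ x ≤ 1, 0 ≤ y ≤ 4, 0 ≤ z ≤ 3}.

By the divergence theorem,

    ∯_{∂V} F · n dS = ∭_V (∇ · F) dV.

Compute the divergence:
    ∇ · F = ∂F_x/∂x + ∂F_y/∂y + ∂F_z/∂z = 30y^2 + 30z^2 + 30x^2 = 30x^2 + 30y^2 + 30z^2.

V is a rectangular box, so dV = dx dy dz with 0 ≤ x ≤ 1, 0 ≤ y ≤ 4, 0 ≤ z ≤ 3.

Integrate (30x^2 + 30y^2 + 30z^2) over V as an iterated integral:

    ∭_V (∇·F) dV = ∫_0^{1} ∫_0^{4} ∫_0^{3} (30x^2 + 30y^2 + 30z^2) dz dy dx.

Inner (z from 0 to 3): 90x^2 + 90y^2 + 270.
Middle (y from 0 to 4): 360x^2 + 3000.
Outer (x from 0 to 1): 3120.

Therefore ∯_{∂V} F · n dS = 3120.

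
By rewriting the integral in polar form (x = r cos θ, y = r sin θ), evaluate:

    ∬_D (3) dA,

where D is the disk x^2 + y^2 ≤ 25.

The region D is 0 ≤ r ≤ 5, 0 ≤ θ ≤ 2π in polar coordinates, where x = r cos(θ), y = r sin(θ), and dA = r dr dθ.

Under the substitution, the integrand becomes 3, so

    ∬_D (3) dA = ∫_{0}^{2π} ∫_{0}^{5} (3) · r dr dθ.

Inner integral (in r): ∫_{0}^{5} (3) · r dr = 75/2.

Outer integral (in θ): ∫_{0}^{2π} (75/2) dθ = 75π.

Therefore ∬_D (3) dA = 75π.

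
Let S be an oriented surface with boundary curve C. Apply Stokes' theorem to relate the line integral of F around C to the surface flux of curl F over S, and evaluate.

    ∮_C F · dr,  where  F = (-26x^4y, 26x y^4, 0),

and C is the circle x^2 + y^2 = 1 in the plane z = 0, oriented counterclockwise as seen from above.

Let S be the flat disk x^2 + y^2 ≤ 1 in the plane z = 0, with upward unit normal n̂ = ẑ. By Stokes' theorem,

    ∮_C F · dr = ∬_S (∇ × F) · n̂ dS = ∬_D (curl F)_z dA,

where D is the disk x^2 + y^2 ≤ 1.

Compute the curl of F = (-26x^4y, 26x y^4, 0):
    (∇ × F)_x = ∂F_z/∂y - ∂F_y/∂z = 0,
    (∇ × F)_y = ∂F_x/∂z - ∂F_z/∂x = 0,
    (∇ × F)_z = ∂F_y/∂x - ∂F_x/∂y = 26x^4 + 26y^4.

On z = 0, (curl F)_z = 26x^4 + 26y^4.

Convert to polar (x = r cos θ, y = r sin θ, dA = r dr dθ); the integrand becomes 26r^4(sin(θ)^4 + cos(θ)^4), so

    ∬_D (curl F)_z dA = ∫_0^{2π} ∫_0^{1} (26r^4(sin(θ)^4 + cos(θ)^4)) · r dr dθ.

Inner (r from 0 to 1): 13sin(θ)^4/3 + 13cos(θ)^4/3.
Outer (θ from 0 to 2π): 13π/2.

Therefore ∮_C F · dr = 13π/2.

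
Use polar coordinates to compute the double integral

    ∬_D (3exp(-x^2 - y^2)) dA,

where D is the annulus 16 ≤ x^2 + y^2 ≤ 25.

The region D is 4 ≤ r ≤ 5, 0 ≤ θ ≤ 2π in polar coordinates, where x = r cos(θ), y = r sin(θ), and dA = r dr dθ.

Under the substitution, the integrand becomes 3exp(-r^2), so

    ∬_D (3exp(-x^2 - y^2)) dA = ∫_{0}^{2π} ∫_{4}^{5} (3exp(-r^2)) · r dr dθ.

Inner integral (in r): ∫_{4}^{5} (3exp(-r^2)) · r dr = -(3 - 3exp(9))exp(-25)/2.

Outer integral (in θ): ∫_{0}^{2π} (-(3 - 3exp(9))exp(-25)/2) dθ = -3π (1 - exp(9))exp(-25).

Therefore ∬_D (3exp(-x^2 - y^2)) dA = -3π (1 - exp(9))exp(-25).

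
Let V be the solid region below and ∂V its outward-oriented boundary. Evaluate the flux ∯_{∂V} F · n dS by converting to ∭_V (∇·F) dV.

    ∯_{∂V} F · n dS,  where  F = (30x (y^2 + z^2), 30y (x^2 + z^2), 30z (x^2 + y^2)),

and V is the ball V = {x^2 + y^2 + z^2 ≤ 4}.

By the divergence theorem,

    ∯_{∂V} F · n dS = ∭_V (∇ · F) dV.

Compute the divergence:
    ∇ · F = ∂F_x/∂x + ∂F_y/∂y + ∂F_z/∂z = 30y^2 + 30z^2 + 30x^2 + 30z^2 + 30x^2 + 30y^2 = 60x^2 + 60y^2 + 60z^2.

In spherical coordinates, x = ρ sin(φ) cos(θ), y = ρ sin(φ) sin(θ), z = ρ cos(φ), dV = ρ^2 sin(φ) dρ dφ dθ, with 0 ≤ ρ ≤ 2, 0 ≤ φ ≤ π, 0 ≤ θ ≤ 2π.

The integrand, after substitution and multiplying by the volume element, becomes (60ρ^2) · ρ^2 sin(φ), so

    ∭_V (∇·F) dV = ∫_0^{2π} ∫_0^{π} ∫_0^{2} (60ρ^2) · ρ^2 sin(φ) dρ dφ dθ.

Inner (ρ from 0 to 2): 384sin(φ).
Middle (φ from 0 to π): 768.
Outer (θ from 0 to 2π): 1536π.

Therefore ∯_{∂V} F · n dS = 1536π.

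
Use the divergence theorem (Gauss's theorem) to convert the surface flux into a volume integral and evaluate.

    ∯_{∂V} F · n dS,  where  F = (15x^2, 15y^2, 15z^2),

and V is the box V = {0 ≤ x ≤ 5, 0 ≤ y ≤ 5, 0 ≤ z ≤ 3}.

By the divergence theorem,

    ∯_{∂V} F · n dS = ∭_V (∇ · F) dV.

Compute the divergence:
    ∇ · F = ∂F_x/∂x + ∂F_y/∂y + ∂F_z/∂z = 30x + 30y + 30z.

V is a rectangular box, so dV = dx dy dz with 0 ≤ x ≤ 5, 0 ≤ y ≤ 5, 0 ≤ z ≤ 3.

Integrate (30x + 30y + 30z) over V as an iterated integral:

    ∭_V (∇·F) dV = ∫_0^{5} ∫_0^{5} ∫_0^{3} (30x + 30y + 30z) dz dy dx.

Inner (z from 0 to 3): 90x + 90y + 135.
Middle (y from 0 to 5): 450x + 1800.
Outer (x from 0 to 5): 14625.

Therefore ∯_{∂V} F · n dS = 14625.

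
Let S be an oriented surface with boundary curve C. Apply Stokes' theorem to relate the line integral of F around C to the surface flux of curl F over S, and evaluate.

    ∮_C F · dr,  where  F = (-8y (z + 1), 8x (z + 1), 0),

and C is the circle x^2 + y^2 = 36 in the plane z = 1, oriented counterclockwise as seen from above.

Let S be the flat disk x^2 + y^2 ≤ 36 in the plane z = 1, with upward unit normal n̂ = ẑ. By Stokes' theorem,

    ∮_C F · dr = ∬_S (∇ × F) · n̂ dS = ∬_D (curl F)_z dA,

where D is the disk x^2 + y^2 ≤ 36.

Compute the curl of F = (-8y (z + 1), 8x (z + 1), 0):
    (∇ × F)_x = ∂F_z/∂y - ∂F_y/∂z = -8x,
    (∇ × F)_y = ∂F_x/∂z - ∂F_z/∂x = -8y,
    (∇ × F)_z = ∂F_y/∂x - ∂F_x/∂y = 16z + 16.

On z = 1, (curl F)_z = 32.

Convert to polar (x = r cos θ, y = r sin θ, dA = r dr dθ); the integrand becomes 32, so

    ∬_D (curl F)_z dA = ∫_0^{2π} ∫_0^{6} (32) · r dr dθ.

Inner (r from 0 to 6): 576.
Outer (θ from 0 to 2π): 1152π.

Therefore ∮_C F · dr = 1152π.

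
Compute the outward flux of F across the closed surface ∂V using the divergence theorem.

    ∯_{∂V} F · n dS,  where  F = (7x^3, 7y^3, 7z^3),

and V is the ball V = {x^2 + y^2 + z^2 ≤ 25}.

By the divergence theorem,

    ∯_{∂V} F · n dS = ∭_V (∇ · F) dV.

Compute the divergence:
    ∇ · F = ∂F_x/∂x + ∂F_y/∂y + ∂F_z/∂z = 21x^2 + 21y^2 + 21z^2.

In spherical coordinates, x = ρ sin(φ) cos(θ), y = ρ sin(φ) sin(θ), z = ρ cos(φ), dV = ρ^2 sin(φ) dρ dφ dθ, with 0 ≤ ρ ≤ 5, 0 ≤ φ ≤ π, 0 ≤ θ ≤ 2π.

The integrand, after substitution and multiplying by the volume element, becomes (21ρ^2) · ρ^2 sin(φ), so

    ∭_V (∇·F) dV = ∫_0^{2π} ∫_0^{π} ∫_0^{5} (21ρ^2) · ρ^2 sin(φ) dρ dφ dθ.

Inner (ρ from 0 to 5): 13125sin(φ).
Middle (φ from 0 to π): 26250.
Outer (θ from 0 to 2π): 52500π.

Therefore ∯_{∂V} F · n dS = 52500π.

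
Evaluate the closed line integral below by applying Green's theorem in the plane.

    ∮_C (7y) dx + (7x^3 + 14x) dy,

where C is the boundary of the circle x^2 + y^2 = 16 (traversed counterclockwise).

Green's theorem converts the closed line integral into a double integral over the enclosed region D:

    ∮_C P dx + Q dy = ∬_D (∂Q/∂x - ∂P/∂y) dA.

Here P = 7y, Q = 7x^3 + 14x, so

    ∂Q/∂x = 21x^2 + 14,    ∂P/∂y = 7,
    ∂Q/∂x - ∂P/∂y = 21x^2 + 7.

D is the region x^2 + y^2 ≤ 16. Evaluating the double integral:

In polar coordinates (x = r cos θ, y = r sin θ, dA = r dr dθ) the integrand becomes 21r^2cos(θ)^2 + 7, so

    ∬_D (21x^2 + 7) dA = ∫_0^{2π} ∫_0^{4} (21r^2cos(θ)^2 + 7) · r dr dθ.

Inner (r from 0 to 4): 1344cos(θ)^2 + 56.
Outer (θ from 0 to 2π): 1456π.

Therefore ∮_C P dx + Q dy = 1456π.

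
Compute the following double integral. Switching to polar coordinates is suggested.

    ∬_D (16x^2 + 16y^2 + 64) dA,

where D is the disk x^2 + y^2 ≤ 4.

The region D is 0 ≤ r ≤ 2, 0 ≤ θ ≤ 2π in polar coordinates, where x = r cos(θ), y = r sin(θ), and dA = r dr dθ.

Under the substitution, the integrand becomes 16r^2 + 64, so

    ∬_D (16x^2 + 16y^2 + 64) dA = ∫_{0}^{2π} ∫_{0}^{2} (16r^2 + 64) · r dr dθ.

Inner integral (in r): ∫_{0}^{2} (16r^2 + 64) · r dr = 192.

Outer integral (in θ): ∫_{0}^{2π} (192) dθ = 384π.

Therefore ∬_D (16x^2 + 16y^2 + 64) dA = 384π.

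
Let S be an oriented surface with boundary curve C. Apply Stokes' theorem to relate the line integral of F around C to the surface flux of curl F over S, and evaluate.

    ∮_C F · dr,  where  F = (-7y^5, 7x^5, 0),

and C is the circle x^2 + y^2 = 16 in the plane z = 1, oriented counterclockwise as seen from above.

Let S be the flat disk x^2 + y^2 ≤ 16 in the plane z = 1, with upward unit normal n̂ = ẑ. By Stokes' theorem,

    ∮_C F · dr = ∬_S (∇ × F) · n̂ dS = ∬_D (curl F)_z dA,

where D is the disk x^2 + y^2 ≤ 16.

Compute the curl of F = (-7y^5, 7x^5, 0):
    (∇ × F)_x = ∂F_z/∂y - ∂F_y/∂z = 0,
    (∇ × F)_y = ∂F_x/∂z - ∂F_z/∂x = 0,
    (∇ × F)_z = ∂F_y/∂x - ∂F_x/∂y = 35x^4 + 35y^4.

On z = 1, (curl F)_z = 35x^4 + 35y^4.

Convert to polar (x = r cos θ, y = r sin θ, dA = r dr dθ); the integrand becomes 35r^4(sin(θ)^4 + cos(θ)^4), so

    ∬_D (curl F)_z dA = ∫_0^{2π} ∫_0^{4} (35r^4(sin(θ)^4 + cos(θ)^4)) · r dr dθ.

Inner (r from 0 to 4): 71680sin(θ)^4/3 + 71680cos(θ)^4/3.
Outer (θ from 0 to 2π): 35840π.

Therefore ∮_C F · dr = 35840π.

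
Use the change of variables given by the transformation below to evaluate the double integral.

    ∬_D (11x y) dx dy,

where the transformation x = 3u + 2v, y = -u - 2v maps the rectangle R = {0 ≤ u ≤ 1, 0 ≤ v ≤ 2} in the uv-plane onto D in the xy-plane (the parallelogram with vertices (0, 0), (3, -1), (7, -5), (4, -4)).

Compute the Jacobian determinant of (x, y) with respect to (u, v):

    ∂(x,y)/∂(u,v) = | 3  2 | = (3)(-2) - (2)(-1) = -4.
                   | -1  -2 |

Its absolute value is |J| = 4 (the area scaling factor).

Substituting x = 3u + 2v, y = -u - 2v into the integrand,

    11x y → -33u^2 - 88u v - 44v^2,

so the integral becomes

    ∬_R (-33u^2 - 88u v - 44v^2) · |J| du dv = ∫_0^1 ∫_0^2 (-132u^2 - 352u v - 176v^2) dv du.

Inner (v): -264u^2 - 704u - 1408/3.
Outer (u): -2728/3.

Therefore ∬_D (11x y) dx dy = -2728/3.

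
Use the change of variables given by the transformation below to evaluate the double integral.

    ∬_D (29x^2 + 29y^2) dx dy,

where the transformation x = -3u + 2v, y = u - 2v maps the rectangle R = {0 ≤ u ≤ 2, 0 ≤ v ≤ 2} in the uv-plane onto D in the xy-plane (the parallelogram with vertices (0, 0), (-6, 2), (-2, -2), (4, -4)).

Compute the Jacobian determinant of (x, y) with respect to (u, v):

    ∂(x,y)/∂(u,v) = | -3  2 | = (-3)(-2) - (2)(1) = 4.
                   | 1  -2 |

Its absolute value is |J| = 4 (the area scaling factor).

Substituting x = -3u + 2v, y = u - 2v into the integrand,

    29x^2 + 29y^2 → 290u^2 - 464u v + 232v^2,

so the integral becomes

    ∬_R (290u^2 - 464u v + 232v^2) · |J| du dv = ∫_0^2 ∫_0^2 (1160u^2 - 1856u v + 928v^2) dv du.

Inner (v): 2320u^2 - 3712u + 7424/3.
Outer (u): 3712.

Therefore ∬_D (29x^2 + 29y^2) dx dy = 3712.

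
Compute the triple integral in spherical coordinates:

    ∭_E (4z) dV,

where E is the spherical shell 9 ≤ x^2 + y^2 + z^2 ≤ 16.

In spherical coordinates, x = ρ sin(φ) cos(θ), y = ρ sin(φ) sin(θ), z = ρ cos(φ), and dV = ρ^2 sin(φ) dρ dφ dθ.

The integrand becomes 4ρ cos(φ), so

    ∭_E (4z) dV = ∫_{0}^{2π} ∫_{0}^{π} ∫_{3}^{4} (4ρ cos(φ)) · ρ^2 sin(φ) dρ dφ dθ.

Inner (ρ): 175sin(2φ)/2.
Middle (φ): 0.
Outer (θ): 0.

Therefore the triple integral equals 0.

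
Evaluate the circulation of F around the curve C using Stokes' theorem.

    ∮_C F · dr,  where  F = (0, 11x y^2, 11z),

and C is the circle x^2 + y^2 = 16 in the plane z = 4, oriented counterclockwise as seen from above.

Let S be the flat disk x^2 + y^2 ≤ 16 in the plane z = 4, with upward unit normal n̂ = ẑ. By Stokes' theorem,

    ∮_C F · dr = ∬_S (∇ × F) · n̂ dS = ∬_D (curl F)_z dA,

where D is the disk x^2 + y^2 ≤ 16.

Compute the curl of F = (0, 11x y^2, 11z):
    (∇ × F)_x = ∂F_z/∂y - ∂F_y/∂z = 0,
    (∇ × F)_y = ∂F_x/∂z - ∂F_z/∂x = 0,
    (∇ × F)_z = ∂F_y/∂x - ∂F_x/∂y = 11y^2.

On z = 4, (curl F)_z = 11y^2.

Convert to polar (x = r cos θ, y = r sin θ, dA = r dr dθ); the integrand becomes 11r^2sin(θ)^2, so

    ∬_D (curl F)_z dA = ∫_0^{2π} ∫_0^{4} (11r^2sin(θ)^2) · r dr dθ.

Inner (r from 0 to 4): 704sin(θ)^2.
Outer (θ from 0 to 2π): 704π.

Therefore ∮_C F · dr = 704π.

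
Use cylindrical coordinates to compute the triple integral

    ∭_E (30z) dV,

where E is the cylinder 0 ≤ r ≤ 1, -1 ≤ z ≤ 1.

In cylindrical coordinates, x = r cos(θ), y = r sin(θ), z = z, and dV = r dr dθ dz.

The integrand becomes 30z, so

    ∭_E (30z) dV = ∫_{0}^{2π} ∫_{0}^{1} ∫_{-1}^{1} (30z) · r dz dr dθ.

Inner (z): 0.
Middle (r from 0 to 1): 0.
Outer (θ): 0.

Therefore the triple integral equals 0.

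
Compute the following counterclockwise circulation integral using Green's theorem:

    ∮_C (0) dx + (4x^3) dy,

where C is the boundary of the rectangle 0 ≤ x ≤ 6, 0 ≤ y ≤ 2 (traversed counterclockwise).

Green's theorem converts the closed line integral into a double integral over the enclosed region D:

    ∮_C P dx + Q dy = ∬_D (∂Q/∂x - ∂P/∂y) dA.

Here P = 0, Q = 4x^3, so

    ∂Q/∂x = 12x^2,    ∂P/∂y = 0,
    ∂Q/∂x - ∂P/∂y = 12x^2.

D is the region 0 ≤ x ≤ 6, 0 ≤ y ≤ 2. Evaluating the double integral:

    ∬_D (12x^2) dA = ∫_0^{6} ∫_0^{2} (12x^2) dy dx.

Inner (y from 0 to 2): 24x^2.
Outer (x from 0 to 6): 1728.

Therefore ∮_C P dx + Q dy = 1728.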